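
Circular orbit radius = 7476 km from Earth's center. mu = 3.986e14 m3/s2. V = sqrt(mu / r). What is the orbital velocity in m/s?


V = sqrt(3.986e14 / 7476000) = 7302 m/s

7302 m/s


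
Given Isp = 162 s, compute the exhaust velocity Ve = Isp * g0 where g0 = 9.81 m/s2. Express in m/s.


Ve = Isp * g0 = 162 * 9.81 = 1589.2 m/s

1589.2 m/s


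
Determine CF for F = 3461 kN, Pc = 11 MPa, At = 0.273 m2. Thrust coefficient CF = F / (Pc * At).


CF = 3461000 / (11e6 * 0.273) = 1.15

1.15


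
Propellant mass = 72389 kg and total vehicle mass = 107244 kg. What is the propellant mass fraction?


PMF = 72389 / 107244 = 0.675

0.675


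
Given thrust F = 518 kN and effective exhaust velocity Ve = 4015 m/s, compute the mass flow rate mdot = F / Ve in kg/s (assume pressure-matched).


mdot = F / Ve = 518000 / 4015 = 129.0 kg/s

129.0 kg/s


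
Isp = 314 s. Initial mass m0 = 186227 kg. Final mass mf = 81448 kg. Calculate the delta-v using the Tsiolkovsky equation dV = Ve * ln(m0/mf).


Ve = 314 * 9.81 = 3080.34 m/s
dV = 3080.34 * ln(186227/81448) = 2547 m/s

2547 m/s


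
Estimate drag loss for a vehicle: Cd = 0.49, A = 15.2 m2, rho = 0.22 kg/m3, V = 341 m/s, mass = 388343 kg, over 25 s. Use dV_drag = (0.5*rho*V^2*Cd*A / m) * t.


D = 0.5 * 0.22 * 341^2 * 0.49 * 15.2 = 95266.7 N
a = 95266.7 / 388343 = 0.2453 m/s2
dV = 0.2453 * 25 = 6.1 m/s

6.1 m/s


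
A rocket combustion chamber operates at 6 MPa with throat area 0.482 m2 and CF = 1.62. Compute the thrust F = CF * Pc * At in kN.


F = 1.62 * 6e6 * 0.482 = 4.6850e+06 N = 4685.0 kN

4685.0 kN


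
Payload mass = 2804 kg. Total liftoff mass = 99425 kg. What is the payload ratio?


PR = 2804 / 99425 = 0.0282

0.0282


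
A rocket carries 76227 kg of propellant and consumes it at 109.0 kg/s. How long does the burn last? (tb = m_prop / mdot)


tb = 76227 / 109.0 = 699.3 s

699.3 s


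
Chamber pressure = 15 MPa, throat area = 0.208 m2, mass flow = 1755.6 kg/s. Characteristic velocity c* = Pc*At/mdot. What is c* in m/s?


c* = 15e6 * 0.208 / 1755.6 = 1777 m/s

1777 m/s


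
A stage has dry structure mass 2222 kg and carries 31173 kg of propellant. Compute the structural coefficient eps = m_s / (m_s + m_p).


eps = 2222 / (2222 + 31173) = 0.0665

0.0665


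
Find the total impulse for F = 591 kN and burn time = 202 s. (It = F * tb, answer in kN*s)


It = 591 * 202 = 119382 kN*s

119382 kN*s


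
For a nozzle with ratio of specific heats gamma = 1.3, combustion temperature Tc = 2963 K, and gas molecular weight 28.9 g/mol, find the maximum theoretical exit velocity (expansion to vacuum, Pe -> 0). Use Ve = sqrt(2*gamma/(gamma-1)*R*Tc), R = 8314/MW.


R = 8314 / 28.9 = 287.68 J/(kg.K)
Ve = sqrt(2 * 1.3 / (1.3 - 1) * 287.68 * 2963) = 2718 m/s

2718 m/s


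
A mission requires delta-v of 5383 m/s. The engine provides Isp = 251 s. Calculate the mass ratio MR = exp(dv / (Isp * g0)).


Ve = 251 * 9.81 = 2462.31 m/s
MR = exp(5383 / 2462.31) = 8.901

8.901


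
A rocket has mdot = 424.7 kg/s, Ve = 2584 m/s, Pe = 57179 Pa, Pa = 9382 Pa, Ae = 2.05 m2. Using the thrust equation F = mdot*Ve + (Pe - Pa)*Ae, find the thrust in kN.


F = 424.7 * 2584 + (57179 - 9382) * 2.05 = 1.1954e+06 N = 1195.4 kN

1195.4 kN


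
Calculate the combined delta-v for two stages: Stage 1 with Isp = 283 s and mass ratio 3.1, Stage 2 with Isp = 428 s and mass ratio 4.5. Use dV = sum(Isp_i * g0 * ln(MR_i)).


dV1 = 283 * 9.81 * ln(3.1) = 3141.0 m/s
dV2 = 428 * 9.81 * ln(4.5) = 6315.1 m/s
Total dV = 3141.0 + 6315.1 = 9456.1 m/s ~ 9456 m/s

9456 m/s


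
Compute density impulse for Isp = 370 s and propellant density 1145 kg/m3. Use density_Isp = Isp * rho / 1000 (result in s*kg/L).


rho*Isp = 370 * 1145 / 1000 = 424 s*kg/L

424 s*kg/L


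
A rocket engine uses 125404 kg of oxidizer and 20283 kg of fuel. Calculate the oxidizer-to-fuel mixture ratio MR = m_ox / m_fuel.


MR = 125404 / 20283 = 6.18

6.18


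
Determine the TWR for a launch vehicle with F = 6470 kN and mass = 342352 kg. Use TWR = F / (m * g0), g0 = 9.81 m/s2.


TWR = 6470000 / (342352 * 9.81) = 1.93

1.93


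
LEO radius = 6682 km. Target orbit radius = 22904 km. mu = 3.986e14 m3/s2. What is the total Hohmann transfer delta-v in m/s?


V1 = sqrt(mu/r1) = 7723.52 m/s
dV1 = V1*(sqrt(2*r2/(r1+r2)) - 1) = 1886.91 m/s
V2 = sqrt(mu/r2) = 4171.7 m/s
dV2 = V2*(1 - sqrt(2*r1/(r1+r2))) = 1367.96 m/s
Total dV = 3255 m/s

3255 m/s


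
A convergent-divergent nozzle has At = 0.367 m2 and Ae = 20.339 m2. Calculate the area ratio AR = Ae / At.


AR = 20.339 / 0.367 = 55.4

55.4


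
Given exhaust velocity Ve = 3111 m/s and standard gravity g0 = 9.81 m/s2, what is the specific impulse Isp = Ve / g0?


Isp = Ve / g0 = 3111 / 9.81 = 317.1 s

317.1 s


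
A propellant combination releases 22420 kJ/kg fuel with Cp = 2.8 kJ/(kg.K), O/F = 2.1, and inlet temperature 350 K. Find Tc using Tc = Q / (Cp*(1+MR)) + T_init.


Tc = 22420 / (2.8 * (1 + 2.1)) + 350 = 2933 K

2933 K


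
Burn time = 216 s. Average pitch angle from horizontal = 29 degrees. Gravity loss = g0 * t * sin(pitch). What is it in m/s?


GL = 9.81 * 216 * sin(29 deg) = 1027 m/s

1027 m/s


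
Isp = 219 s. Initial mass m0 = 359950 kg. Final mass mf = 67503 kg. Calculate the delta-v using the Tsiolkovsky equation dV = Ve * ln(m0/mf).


Ve = 219 * 9.81 = 2148.39 m/s
dV = 2148.39 * ln(359950/67503) = 3596 m/s

3596 m/s


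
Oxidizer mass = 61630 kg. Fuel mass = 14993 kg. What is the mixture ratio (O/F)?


MR = 61630 / 14993 = 4.11

4.11


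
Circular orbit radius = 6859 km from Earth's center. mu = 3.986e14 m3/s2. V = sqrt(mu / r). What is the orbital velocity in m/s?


V = sqrt(3.986e14 / 6859000) = 7623 m/s

7623 m/s


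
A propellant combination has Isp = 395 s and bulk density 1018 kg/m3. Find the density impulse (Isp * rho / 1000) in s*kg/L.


rho*Isp = 395 * 1018 / 1000 = 402 s*kg/L

402 s*kg/L


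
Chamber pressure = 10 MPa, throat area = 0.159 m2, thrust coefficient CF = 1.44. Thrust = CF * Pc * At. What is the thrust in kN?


F = 1.44 * 10e6 * 0.159 = 2.2896e+06 N = 2289.6 kN

2289.6 kN


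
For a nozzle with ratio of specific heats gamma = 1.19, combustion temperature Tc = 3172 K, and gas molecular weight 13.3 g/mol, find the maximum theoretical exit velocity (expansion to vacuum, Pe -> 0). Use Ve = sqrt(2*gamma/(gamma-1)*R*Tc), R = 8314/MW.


R = 8314 / 13.3 = 625.11 J/(kg.K)
Ve = sqrt(2 * 1.19 / (1.19 - 1) * 625.11 * 3172) = 4984 m/s

4984 m/s


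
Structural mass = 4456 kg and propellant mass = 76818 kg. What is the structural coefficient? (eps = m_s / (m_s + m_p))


eps = 4456 / (4456 + 76818) = 0.0548

0.0548


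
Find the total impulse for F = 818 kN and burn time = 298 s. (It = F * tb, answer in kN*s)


It = 818 * 298 = 243764 kN*s

243764 kN*s


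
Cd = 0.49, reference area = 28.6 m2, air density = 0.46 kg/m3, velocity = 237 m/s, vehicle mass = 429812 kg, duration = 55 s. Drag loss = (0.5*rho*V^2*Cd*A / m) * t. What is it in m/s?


D = 0.5 * 0.46 * 237^2 * 0.49 * 28.6 = 181045.04 N
a = 181045.04 / 429812 = 0.4212 m/s2
dV = 0.4212 * 55 = 23.2 m/s

23.2 m/s


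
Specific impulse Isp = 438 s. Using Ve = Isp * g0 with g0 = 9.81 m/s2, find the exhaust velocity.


Ve = Isp * g0 = 438 * 9.81 = 4296.8 m/s

4296.8 m/s


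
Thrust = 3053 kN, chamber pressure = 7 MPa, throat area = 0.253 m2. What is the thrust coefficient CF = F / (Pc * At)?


CF = 3053000 / (7e6 * 0.253) = 1.72

1.72


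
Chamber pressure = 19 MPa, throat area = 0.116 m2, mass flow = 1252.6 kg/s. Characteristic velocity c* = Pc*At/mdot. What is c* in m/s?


c* = 19e6 * 0.116 / 1252.6 = 1760 m/s

1760 m/s


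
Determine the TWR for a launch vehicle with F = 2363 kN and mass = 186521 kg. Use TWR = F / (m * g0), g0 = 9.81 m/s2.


TWR = 2363000 / (186521 * 9.81) = 1.29

1.29


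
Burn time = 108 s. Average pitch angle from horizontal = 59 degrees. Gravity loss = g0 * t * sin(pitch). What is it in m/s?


GL = 9.81 * 108 * sin(59 deg) = 908 m/s

908 m/s


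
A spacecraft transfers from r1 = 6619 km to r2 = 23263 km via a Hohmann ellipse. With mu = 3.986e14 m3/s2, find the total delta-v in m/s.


V1 = sqrt(mu/r1) = 7760.19 m/s
dV1 = V1*(sqrt(2*r2/(r1+r2)) - 1) = 1922.93 m/s
V2 = sqrt(mu/r2) = 4139.38 m/s
dV2 = V2*(1 - sqrt(2*r1/(r1+r2))) = 1384.25 m/s
Total dV = 3307 m/s

3307 m/s


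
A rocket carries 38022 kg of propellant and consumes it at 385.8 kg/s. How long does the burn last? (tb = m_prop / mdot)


tb = 38022 / 385.8 = 98.6 s

98.6 s


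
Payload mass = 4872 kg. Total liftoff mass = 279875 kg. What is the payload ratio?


PR = 4872 / 279875 = 0.0174

0.0174


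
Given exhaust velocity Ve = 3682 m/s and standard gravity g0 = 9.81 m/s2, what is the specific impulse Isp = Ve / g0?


Isp = Ve / g0 = 3682 / 9.81 = 375.3 s

375.3 s


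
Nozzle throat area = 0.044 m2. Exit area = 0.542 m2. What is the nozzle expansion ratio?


AR = 0.542 / 0.044 = 12.3

12.3


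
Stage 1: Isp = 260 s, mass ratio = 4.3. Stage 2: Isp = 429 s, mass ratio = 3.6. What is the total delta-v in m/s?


dV1 = 260 * 9.81 * ln(4.3) = 3720.3 m/s
dV2 = 429 * 9.81 * ln(3.6) = 5390.8 m/s
Total dV = 3720.3 + 5390.8 = 9111.1 m/s ~ 9111 m/s

9111 m/s


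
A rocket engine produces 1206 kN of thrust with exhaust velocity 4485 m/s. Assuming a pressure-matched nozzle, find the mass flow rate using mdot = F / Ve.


mdot = F / Ve = 1206000 / 4485 = 268.9 kg/s

268.9 kg/s


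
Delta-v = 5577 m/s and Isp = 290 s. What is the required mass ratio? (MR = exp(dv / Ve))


Ve = 290 * 9.81 = 2844.9 m/s
MR = exp(5577 / 2844.9) = 7.102

7.102


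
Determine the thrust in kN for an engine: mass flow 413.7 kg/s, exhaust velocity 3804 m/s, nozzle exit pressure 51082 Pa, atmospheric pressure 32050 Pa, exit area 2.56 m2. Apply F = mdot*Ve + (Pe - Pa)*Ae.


F = 413.7 * 3804 + (51082 - 32050) * 2.56 = 1.6224e+06 N = 1622.4 kN

1622.4 kN


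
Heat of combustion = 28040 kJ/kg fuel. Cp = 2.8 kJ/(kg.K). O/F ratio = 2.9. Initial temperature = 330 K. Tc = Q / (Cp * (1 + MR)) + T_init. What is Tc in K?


Tc = 28040 / (2.8 * (1 + 2.9)) + 330 = 2898 K

2898 K


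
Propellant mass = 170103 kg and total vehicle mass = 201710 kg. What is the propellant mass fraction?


PMF = 170103 / 201710 = 0.843

0.843


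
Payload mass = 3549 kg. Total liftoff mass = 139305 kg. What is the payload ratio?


PR = 3549 / 139305 = 0.0255

0.0255


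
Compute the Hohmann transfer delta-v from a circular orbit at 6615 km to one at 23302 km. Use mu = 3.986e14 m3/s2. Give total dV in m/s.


V1 = sqrt(mu/r1) = 7762.54 m/s
dV1 = V1*(sqrt(2*r2/(r1+r2)) - 1) = 1925.96 m/s
V2 = sqrt(mu/r2) = 4135.92 m/s
dV2 = V2*(1 - sqrt(2*r1/(r1+r2))) = 1385.54 m/s
Total dV = 3311 m/s

3311 m/s


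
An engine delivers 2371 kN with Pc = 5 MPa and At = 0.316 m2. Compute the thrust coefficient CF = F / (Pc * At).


CF = 2371000 / (5e6 * 0.316) = 1.5

1.5


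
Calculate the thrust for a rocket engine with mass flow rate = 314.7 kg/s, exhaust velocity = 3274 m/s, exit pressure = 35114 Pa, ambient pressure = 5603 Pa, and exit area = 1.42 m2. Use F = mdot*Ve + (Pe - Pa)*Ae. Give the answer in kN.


F = 314.7 * 3274 + (35114 - 5603) * 1.42 = 1.0722e+06 N = 1072.2 kN

1072.2 kN


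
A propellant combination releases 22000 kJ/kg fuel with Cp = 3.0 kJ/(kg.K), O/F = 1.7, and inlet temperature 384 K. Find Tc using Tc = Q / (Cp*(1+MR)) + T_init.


Tc = 22000 / (3.0 * (1 + 1.7)) + 384 = 3100 K

3100 K


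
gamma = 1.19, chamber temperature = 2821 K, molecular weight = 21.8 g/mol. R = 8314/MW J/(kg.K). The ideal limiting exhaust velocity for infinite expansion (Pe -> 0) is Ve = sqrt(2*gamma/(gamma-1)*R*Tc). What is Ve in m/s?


R = 8314 / 21.8 = 381.38 J/(kg.K)
Ve = sqrt(2 * 1.19 / (1.19 - 1) * 381.38 * 2821) = 3671 m/s

3671 m/s


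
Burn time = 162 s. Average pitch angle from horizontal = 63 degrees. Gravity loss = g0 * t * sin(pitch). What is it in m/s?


GL = 9.81 * 162 * sin(63 deg) = 1416 m/s

1416 m/s


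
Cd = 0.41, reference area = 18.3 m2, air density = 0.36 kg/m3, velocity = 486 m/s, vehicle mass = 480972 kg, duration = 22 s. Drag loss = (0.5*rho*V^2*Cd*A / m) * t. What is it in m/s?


D = 0.5 * 0.36 * 486^2 * 0.41 * 18.3 = 318992.15 N
a = 318992.15 / 480972 = 0.6632 m/s2
dV = 0.6632 * 22 = 14.6 m/s

14.6 m/s


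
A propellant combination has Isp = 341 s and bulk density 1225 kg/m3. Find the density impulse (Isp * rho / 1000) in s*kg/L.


rho*Isp = 341 * 1225 / 1000 = 418 s*kg/L

418 s*kg/L


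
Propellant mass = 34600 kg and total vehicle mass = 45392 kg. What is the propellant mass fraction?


PMF = 34600 / 45392 = 0.762

0.762


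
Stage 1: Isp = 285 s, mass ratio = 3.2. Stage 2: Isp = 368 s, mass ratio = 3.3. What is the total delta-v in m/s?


dV1 = 285 * 9.81 * ln(3.2) = 3252.0 m/s
dV2 = 368 * 9.81 * ln(3.3) = 4310.2 m/s
Total dV = 3252.0 + 4310.2 = 7562.2 m/s ~ 7562 m/s

7562 m/s


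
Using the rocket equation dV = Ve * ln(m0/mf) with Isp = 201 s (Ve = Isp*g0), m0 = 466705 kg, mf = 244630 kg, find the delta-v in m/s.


Ve = 201 * 9.81 = 1971.81 m/s
dV = 1971.81 * ln(466705/244630) = 1274 m/s

1274 m/s


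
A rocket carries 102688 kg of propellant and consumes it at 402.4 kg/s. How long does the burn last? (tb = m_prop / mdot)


tb = 102688 / 402.4 = 255.2 s

255.2 s


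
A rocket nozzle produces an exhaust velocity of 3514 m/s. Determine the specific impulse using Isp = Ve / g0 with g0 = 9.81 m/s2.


Isp = Ve / g0 = 3514 / 9.81 = 358.2 s

358.2 s


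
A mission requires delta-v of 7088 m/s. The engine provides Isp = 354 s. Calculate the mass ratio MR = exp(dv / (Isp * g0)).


Ve = 354 * 9.81 = 3472.74 m/s
MR = exp(7088 / 3472.74) = 7.699

7.699


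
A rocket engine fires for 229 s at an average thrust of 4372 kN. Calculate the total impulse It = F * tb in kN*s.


It = 4372 * 229 = 1001188 kN*s

1001188 kN*s


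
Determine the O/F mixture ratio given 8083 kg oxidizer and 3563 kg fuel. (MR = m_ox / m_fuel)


MR = 8083 / 3563 = 2.27

2.27


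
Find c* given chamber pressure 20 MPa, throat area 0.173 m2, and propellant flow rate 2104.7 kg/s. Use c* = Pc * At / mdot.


c* = 20e6 * 0.173 / 2104.7 = 1644 m/s

1644 m/s


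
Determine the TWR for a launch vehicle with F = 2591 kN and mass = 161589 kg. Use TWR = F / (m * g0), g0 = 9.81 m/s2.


TWR = 2591000 / (161589 * 9.81) = 1.63

1.63


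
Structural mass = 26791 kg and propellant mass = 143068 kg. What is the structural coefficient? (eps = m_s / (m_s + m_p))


eps = 26791 / (26791 + 143068) = 0.1577

0.1577


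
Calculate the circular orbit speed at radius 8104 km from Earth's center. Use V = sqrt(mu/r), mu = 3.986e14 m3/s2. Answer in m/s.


V = sqrt(3.986e14 / 8104000) = 7013 m/s

7013 m/s


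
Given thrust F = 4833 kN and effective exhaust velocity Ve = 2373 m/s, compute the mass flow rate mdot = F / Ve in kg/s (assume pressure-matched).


mdot = F / Ve = 4833000 / 2373 = 2036.7 kg/s

2036.7 kg/s


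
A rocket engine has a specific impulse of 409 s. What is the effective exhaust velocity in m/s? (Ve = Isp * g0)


Ve = Isp * g0 = 409 * 9.81 = 4012.3 m/s

4012.3 m/s


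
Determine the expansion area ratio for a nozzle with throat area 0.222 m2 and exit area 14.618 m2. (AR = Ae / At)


AR = 14.618 / 0.222 = 65.8

65.8


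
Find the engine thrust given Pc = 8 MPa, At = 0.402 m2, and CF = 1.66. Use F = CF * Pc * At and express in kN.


F = 1.66 * 8e6 * 0.402 = 5.3386e+06 N = 5338.6 kN

5338.6 kN


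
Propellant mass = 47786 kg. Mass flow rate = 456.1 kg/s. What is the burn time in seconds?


tb = 47786 / 456.1 = 104.8 s

104.8 s


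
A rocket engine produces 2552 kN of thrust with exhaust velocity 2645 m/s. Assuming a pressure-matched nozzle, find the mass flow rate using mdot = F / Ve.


mdot = F / Ve = 2552000 / 2645 = 964.8 kg/s

964.8 kg/s


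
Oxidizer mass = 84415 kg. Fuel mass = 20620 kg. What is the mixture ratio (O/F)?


MR = 84415 / 20620 = 4.09

4.09


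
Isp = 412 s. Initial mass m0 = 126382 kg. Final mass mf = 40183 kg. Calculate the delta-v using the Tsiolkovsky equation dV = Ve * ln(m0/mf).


Ve = 412 * 9.81 = 4041.72 m/s
dV = 4041.72 * ln(126382/40183) = 4631 m/s

4631 m/s


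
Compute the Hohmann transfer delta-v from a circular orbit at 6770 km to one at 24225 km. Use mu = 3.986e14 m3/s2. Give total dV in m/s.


V1 = sqrt(mu/r1) = 7673.16 m/s
dV1 = V1*(sqrt(2*r2/(r1+r2)) - 1) = 1920.3 m/s
V2 = sqrt(mu/r2) = 4056.36 m/s
dV2 = V2*(1 - sqrt(2*r1/(r1+r2))) = 1375.34 m/s
Total dV = 3296 m/s

3296 m/s


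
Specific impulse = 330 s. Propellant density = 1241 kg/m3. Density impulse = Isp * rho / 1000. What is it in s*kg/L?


rho*Isp = 330 * 1241 / 1000 = 410 s*kg/L

410 s*kg/L


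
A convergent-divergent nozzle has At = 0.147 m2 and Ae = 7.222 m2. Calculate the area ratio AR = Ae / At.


AR = 7.222 / 0.147 = 49.1

49.1


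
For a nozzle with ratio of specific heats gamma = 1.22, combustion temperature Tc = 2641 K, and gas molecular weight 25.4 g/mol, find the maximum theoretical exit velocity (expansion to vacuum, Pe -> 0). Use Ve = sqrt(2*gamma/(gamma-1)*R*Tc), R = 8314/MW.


R = 8314 / 25.4 = 327.32 J/(kg.K)
Ve = sqrt(2 * 1.22 / (1.22 - 1) * 327.32 * 2641) = 3096 m/s

3096 m/s


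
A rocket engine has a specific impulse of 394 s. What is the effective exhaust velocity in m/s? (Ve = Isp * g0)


Ve = Isp * g0 = 394 * 9.81 = 3865.1 m/s

3865.1 m/s


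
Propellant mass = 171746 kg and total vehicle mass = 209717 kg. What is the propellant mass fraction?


PMF = 171746 / 209717 = 0.819

0.819


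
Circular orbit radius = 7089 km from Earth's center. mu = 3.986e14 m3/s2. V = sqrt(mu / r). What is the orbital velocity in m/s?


V = sqrt(3.986e14 / 7089000) = 7499 m/s

7499 m/s


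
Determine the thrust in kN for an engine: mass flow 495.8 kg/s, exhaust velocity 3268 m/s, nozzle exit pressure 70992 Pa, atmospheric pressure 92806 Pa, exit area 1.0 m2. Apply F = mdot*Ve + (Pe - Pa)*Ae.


F = 495.8 * 3268 + (70992 - 92806) * 1.0 = 1.5985e+06 N = 1598.5 kN

1598.5 kN


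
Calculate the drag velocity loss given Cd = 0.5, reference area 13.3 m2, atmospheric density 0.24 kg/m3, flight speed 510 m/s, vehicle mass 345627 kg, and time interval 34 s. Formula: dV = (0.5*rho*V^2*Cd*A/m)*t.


D = 0.5 * 0.24 * 510^2 * 0.5 * 13.3 = 207559.8 N
a = 207559.8 / 345627 = 0.6005 m/s2
dV = 0.6005 * 34 = 20.4 m/s

20.4 m/s


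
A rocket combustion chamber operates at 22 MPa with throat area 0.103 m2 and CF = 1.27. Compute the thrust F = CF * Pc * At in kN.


F = 1.27 * 22e6 * 0.103 = 2.8778e+06 N = 2877.8 kN

2877.8 kN


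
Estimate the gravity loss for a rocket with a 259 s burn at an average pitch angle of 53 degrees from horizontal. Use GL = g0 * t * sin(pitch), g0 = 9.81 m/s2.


GL = 9.81 * 259 * sin(53 deg) = 2029 m/s

2029 m/s


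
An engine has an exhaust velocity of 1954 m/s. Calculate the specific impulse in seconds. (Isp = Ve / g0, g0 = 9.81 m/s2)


Isp = Ve / g0 = 1954 / 9.81 = 199.2 s

199.2 s


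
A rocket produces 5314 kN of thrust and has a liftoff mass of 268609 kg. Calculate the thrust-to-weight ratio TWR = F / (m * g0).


TWR = 5314000 / (268609 * 9.81) = 2.02

2.02


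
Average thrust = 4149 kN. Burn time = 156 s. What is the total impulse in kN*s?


It = 4149 * 156 = 647244 kN*s

647244 kN*s


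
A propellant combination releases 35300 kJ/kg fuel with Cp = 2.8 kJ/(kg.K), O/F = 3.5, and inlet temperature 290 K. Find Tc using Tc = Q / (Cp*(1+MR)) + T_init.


Tc = 35300 / (2.8 * (1 + 3.5)) + 290 = 3092 K

3092 K


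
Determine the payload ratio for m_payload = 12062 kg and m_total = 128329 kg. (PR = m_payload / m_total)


PR = 12062 / 128329 = 0.094

0.094


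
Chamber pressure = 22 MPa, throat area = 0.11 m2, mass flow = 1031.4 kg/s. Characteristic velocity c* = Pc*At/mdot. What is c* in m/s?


c* = 22e6 * 0.11 / 1031.4 = 2346 m/s

2346 m/s


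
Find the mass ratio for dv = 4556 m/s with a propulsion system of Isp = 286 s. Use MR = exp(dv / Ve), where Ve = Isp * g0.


Ve = 286 * 9.81 = 2805.66 m/s
MR = exp(4556 / 2805.66) = 5.073

5.073


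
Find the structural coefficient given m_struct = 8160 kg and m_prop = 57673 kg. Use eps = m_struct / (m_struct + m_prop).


eps = 8160 / (8160 + 57673) = 0.1239

0.1239


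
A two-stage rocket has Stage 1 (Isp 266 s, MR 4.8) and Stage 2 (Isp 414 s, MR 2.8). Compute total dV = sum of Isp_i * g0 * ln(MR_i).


dV1 = 266 * 9.81 * ln(4.8) = 4093.2 m/s
dV2 = 414 * 9.81 * ln(2.8) = 4181.6 m/s
Total dV = 4093.2 + 4181.6 = 8274.8 m/s ~ 8275 m/s

8275 m/s


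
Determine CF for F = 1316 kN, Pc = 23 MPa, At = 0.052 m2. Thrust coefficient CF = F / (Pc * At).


CF = 1316000 / (23e6 * 0.052) = 1.1

1.1


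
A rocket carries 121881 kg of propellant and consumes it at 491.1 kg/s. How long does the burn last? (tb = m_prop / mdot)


tb = 121881 / 491.1 = 248.2 s

248.2 s


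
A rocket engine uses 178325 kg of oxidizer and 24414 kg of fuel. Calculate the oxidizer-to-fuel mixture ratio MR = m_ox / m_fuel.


MR = 178325 / 24414 = 7.3

7.3


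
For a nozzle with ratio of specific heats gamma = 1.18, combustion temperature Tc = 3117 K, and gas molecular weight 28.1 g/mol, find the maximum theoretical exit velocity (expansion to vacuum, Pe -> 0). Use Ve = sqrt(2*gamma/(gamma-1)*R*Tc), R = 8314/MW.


R = 8314 / 28.1 = 295.87 J/(kg.K)
Ve = sqrt(2 * 1.18 / (1.18 - 1) * 295.87 * 3117) = 3477 m/s

3477 m/s


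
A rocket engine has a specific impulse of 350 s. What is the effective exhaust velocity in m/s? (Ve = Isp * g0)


Ve = Isp * g0 = 350 * 9.81 = 3433.5 m/s

3433.5 m/s


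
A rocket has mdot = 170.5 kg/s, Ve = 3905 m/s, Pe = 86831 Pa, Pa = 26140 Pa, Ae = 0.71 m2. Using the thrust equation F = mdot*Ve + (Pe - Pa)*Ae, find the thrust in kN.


F = 170.5 * 3905 + (86831 - 26140) * 0.71 = 708893.0 N = 708.9 kN

708.9 kN


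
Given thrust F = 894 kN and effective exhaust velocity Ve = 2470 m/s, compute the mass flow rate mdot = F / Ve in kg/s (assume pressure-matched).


mdot = F / Ve = 894000 / 2470 = 361.9 kg/s

361.9 kg/s


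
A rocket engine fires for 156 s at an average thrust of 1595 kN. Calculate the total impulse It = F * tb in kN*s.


It = 1595 * 156 = 248820 kN*s

248820 kN*s


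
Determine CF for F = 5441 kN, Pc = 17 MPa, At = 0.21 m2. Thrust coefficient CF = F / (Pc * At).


CF = 5441000 / (17e6 * 0.21) = 1.52

1.52


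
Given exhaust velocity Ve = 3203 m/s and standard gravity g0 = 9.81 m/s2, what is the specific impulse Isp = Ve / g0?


Isp = Ve / g0 = 3203 / 9.81 = 326.5 s

326.5 s


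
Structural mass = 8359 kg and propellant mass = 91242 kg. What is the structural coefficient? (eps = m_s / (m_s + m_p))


eps = 8359 / (8359 + 91242) = 0.0839

0.0839


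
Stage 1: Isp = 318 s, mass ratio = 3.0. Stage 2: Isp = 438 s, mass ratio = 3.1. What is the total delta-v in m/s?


dV1 = 318 * 9.81 * ln(3.0) = 3427.2 m/s
dV2 = 438 * 9.81 * ln(3.1) = 4861.4 m/s
Total dV = 3427.2 + 4861.4 = 8288.6 m/s ~ 8289 m/s

8289 m/s


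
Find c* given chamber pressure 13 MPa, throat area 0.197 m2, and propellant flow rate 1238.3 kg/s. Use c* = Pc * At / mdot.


c* = 13e6 * 0.197 / 1238.3 = 2068 m/s

2068 m/s


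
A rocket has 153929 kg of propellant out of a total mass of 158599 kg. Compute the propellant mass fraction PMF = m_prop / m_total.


PMF = 153929 / 158599 = 0.971

0.971


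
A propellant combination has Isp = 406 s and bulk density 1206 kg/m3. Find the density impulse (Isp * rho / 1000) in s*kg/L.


rho*Isp = 406 * 1206 / 1000 = 490 s*kg/L

490 s*kg/L


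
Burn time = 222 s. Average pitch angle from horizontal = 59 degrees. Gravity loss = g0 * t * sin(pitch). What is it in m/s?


GL = 9.81 * 222 * sin(59 deg) = 1867 m/s

1867 m/s


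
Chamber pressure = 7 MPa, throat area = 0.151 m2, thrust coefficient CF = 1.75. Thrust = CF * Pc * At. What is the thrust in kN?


F = 1.75 * 7e6 * 0.151 = 1.8498e+06 N = 1849.8 kN

1849.8 kN


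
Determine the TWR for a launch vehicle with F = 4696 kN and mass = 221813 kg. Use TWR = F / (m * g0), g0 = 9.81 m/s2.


TWR = 4696000 / (221813 * 9.81) = 2.16

2.16


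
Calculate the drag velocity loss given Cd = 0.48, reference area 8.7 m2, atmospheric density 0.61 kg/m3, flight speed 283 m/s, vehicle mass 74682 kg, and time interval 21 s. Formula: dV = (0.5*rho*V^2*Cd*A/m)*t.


D = 0.5 * 0.61 * 283^2 * 0.48 * 8.7 = 102007.76 N
a = 102007.76 / 74682 = 1.3659 m/s2
dV = 1.3659 * 21 = 28.7 m/s

28.7 m/s


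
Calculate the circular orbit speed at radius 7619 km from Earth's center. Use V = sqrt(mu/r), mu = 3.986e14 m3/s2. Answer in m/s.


V = sqrt(3.986e14 / 7619000) = 7233 m/s

7233 m/s


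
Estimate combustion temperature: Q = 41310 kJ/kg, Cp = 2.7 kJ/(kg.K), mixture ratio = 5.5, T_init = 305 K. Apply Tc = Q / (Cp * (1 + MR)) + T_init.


Tc = 41310 / (2.7 * (1 + 5.5)) + 305 = 2659 K

2659 K


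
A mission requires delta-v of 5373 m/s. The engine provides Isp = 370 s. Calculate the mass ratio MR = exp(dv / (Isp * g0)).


Ve = 370 * 9.81 = 3629.7 m/s
MR = exp(5373 / 3629.7) = 4.394

4.394


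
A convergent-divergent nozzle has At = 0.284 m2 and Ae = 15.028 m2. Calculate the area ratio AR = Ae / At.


AR = 15.028 / 0.284 = 52.9

52.9


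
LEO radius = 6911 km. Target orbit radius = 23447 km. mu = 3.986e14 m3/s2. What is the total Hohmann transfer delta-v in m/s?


V1 = sqrt(mu/r1) = 7594.48 m/s
dV1 = V1*(sqrt(2*r2/(r1+r2)) - 1) = 1844.39 m/s
V2 = sqrt(mu/r2) = 4123.11 m/s
dV2 = V2*(1 - sqrt(2*r1/(r1+r2))) = 1341.0 m/s
Total dV = 3185 m/s

3185 m/s


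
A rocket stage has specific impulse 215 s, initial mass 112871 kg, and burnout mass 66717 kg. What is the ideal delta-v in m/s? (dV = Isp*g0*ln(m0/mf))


Ve = 215 * 9.81 = 2109.15 m/s
dV = 2109.15 * ln(112871/66717) = 1109 m/s

1109 m/s


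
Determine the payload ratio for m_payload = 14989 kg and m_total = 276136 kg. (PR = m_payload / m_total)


PR = 14989 / 276136 = 0.0543

0.0543


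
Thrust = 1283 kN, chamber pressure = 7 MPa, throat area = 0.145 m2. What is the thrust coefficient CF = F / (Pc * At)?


CF = 1283000 / (7e6 * 0.145) = 1.26

1.26


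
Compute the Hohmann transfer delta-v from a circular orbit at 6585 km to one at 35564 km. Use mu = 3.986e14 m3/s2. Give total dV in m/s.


V1 = sqrt(mu/r1) = 7780.2 m/s
dV1 = V1*(sqrt(2*r2/(r1+r2)) - 1) = 2326.69 m/s
V2 = sqrt(mu/r2) = 3347.83 m/s
dV2 = V2*(1 - sqrt(2*r1/(r1+r2))) = 1476.45 m/s
Total dV = 3803 m/s

3803 m/s


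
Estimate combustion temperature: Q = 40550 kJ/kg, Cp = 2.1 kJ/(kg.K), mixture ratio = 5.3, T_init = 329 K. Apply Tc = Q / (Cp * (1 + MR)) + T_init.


Tc = 40550 / (2.1 * (1 + 5.3)) + 329 = 3394 K

3394 K


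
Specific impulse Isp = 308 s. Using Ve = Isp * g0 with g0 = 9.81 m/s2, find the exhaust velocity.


Ve = Isp * g0 = 308 * 9.81 = 3021.5 m/s

3021.5 m/s


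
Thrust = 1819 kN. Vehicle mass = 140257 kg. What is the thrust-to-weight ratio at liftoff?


TWR = 1819000 / (140257 * 9.81) = 1.32

1.32


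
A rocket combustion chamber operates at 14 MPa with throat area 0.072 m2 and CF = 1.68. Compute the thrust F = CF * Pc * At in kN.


F = 1.68 * 14e6 * 0.072 = 1.6934e+06 N = 1693.4 kN

1693.4 kN


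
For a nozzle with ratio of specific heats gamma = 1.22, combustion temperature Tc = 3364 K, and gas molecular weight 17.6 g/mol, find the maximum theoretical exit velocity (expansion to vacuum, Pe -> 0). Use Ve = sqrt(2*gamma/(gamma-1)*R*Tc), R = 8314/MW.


R = 8314 / 17.6 = 472.39 J/(kg.K)
Ve = sqrt(2 * 1.22 / (1.22 - 1) * 472.39 * 3364) = 4198 m/s

4198 m/s


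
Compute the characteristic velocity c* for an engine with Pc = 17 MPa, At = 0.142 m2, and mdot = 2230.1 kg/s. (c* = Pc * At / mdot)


c* = 17e6 * 0.142 / 2230.1 = 1082 m/s

1082 m/s


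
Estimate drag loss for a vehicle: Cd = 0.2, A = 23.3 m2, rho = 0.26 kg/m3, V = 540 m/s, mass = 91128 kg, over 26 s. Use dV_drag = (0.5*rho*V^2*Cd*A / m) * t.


D = 0.5 * 0.26 * 540^2 * 0.2 * 23.3 = 176651.28 N
a = 176651.28 / 91128 = 1.9385 m/s2
dV = 1.9385 * 26 = 50.4 m/s

50.4 m/s


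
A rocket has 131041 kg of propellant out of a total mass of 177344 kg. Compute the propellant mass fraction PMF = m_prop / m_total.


PMF = 131041 / 177344 = 0.739

0.739


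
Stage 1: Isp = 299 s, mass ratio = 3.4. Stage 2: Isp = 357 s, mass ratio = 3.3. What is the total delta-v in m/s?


dV1 = 299 * 9.81 * ln(3.4) = 3589.6 m/s
dV2 = 357 * 9.81 * ln(3.3) = 4181.3 m/s
Total dV = 3589.6 + 4181.3 = 7770.9 m/s ~ 7771 m/s

7771 m/s


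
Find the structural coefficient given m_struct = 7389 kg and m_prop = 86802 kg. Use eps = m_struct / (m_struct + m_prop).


eps = 7389 / (7389 + 86802) = 0.0784

0.0784


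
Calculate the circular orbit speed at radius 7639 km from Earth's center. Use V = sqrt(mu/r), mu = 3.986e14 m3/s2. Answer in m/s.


V = sqrt(3.986e14 / 7639000) = 7224 m/s

7224 m/s


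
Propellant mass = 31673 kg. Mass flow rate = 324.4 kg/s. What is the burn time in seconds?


tb = 31673 / 324.4 = 97.6 s

97.6 s


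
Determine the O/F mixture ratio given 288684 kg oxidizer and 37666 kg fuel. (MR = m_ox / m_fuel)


MR = 288684 / 37666 = 7.66

7.66


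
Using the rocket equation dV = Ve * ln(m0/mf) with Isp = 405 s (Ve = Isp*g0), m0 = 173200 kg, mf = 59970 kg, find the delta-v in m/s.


Ve = 405 * 9.81 = 3973.05 m/s
dV = 3973.05 * ln(173200/59970) = 4214 m/s

4214 m/s


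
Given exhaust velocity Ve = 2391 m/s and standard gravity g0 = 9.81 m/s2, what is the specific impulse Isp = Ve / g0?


Isp = Ve / g0 = 2391 / 9.81 = 243.7 s

243.7 s


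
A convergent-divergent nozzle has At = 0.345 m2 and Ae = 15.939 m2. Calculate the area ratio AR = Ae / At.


AR = 15.939 / 0.345 = 46.2

46.2


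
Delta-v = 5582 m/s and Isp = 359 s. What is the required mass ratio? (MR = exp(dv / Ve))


Ve = 359 * 9.81 = 3521.79 m/s
MR = exp(5582 / 3521.79) = 4.879

4.879


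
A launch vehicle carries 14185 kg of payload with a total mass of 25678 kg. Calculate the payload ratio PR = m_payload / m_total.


PR = 14185 / 25678 = 0.5524

0.5524


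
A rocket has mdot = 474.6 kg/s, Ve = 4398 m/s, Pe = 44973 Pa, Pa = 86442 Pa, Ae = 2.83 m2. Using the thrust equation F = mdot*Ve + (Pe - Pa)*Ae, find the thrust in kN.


F = 474.6 * 4398 + (44973 - 86442) * 2.83 = 1.9699e+06 N = 1969.9 kN

1969.9 kN


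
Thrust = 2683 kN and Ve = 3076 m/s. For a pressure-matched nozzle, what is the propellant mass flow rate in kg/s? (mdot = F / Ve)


mdot = F / Ve = 2683000 / 3076 = 872.2 kg/s

872.2 kg/s


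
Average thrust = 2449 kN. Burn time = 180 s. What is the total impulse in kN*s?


It = 2449 * 180 = 440820 kN*s

440820 kN*s


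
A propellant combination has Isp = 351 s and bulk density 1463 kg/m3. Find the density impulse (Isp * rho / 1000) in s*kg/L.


rho*Isp = 351 * 1463 / 1000 = 514 s*kg/L

514 s*kg/L


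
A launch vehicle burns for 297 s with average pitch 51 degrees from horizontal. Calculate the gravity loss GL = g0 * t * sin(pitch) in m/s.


GL = 9.81 * 297 * sin(51 deg) = 2264 m/s

2264 m/s


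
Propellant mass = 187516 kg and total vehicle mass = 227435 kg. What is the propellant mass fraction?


PMF = 187516 / 227435 = 0.824

0.824


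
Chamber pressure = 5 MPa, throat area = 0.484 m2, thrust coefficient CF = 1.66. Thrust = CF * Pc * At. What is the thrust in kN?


F = 1.66 * 5e6 * 0.484 = 4.0172e+06 N = 4017.2 kN

4017.2 kN


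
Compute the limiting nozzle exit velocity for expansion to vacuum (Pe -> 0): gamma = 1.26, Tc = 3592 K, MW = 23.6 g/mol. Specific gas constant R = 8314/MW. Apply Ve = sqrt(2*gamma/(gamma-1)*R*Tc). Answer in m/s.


R = 8314 / 23.6 = 352.29 J/(kg.K)
Ve = sqrt(2 * 1.26 / (1.26 - 1) * 352.29 * 3592) = 3502 m/s

3502 m/s


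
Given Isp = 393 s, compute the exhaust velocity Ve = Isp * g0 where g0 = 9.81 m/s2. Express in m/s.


Ve = Isp * g0 = 393 * 9.81 = 3855.3 m/s

3855.3 m/s


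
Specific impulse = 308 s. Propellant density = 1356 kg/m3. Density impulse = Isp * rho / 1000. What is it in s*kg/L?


rho*Isp = 308 * 1356 / 1000 = 418 s*kg/L

418 s*kg/L


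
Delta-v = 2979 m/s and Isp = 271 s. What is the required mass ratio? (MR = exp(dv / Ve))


Ve = 271 * 9.81 = 2658.51 m/s
MR = exp(2979 / 2658.51) = 3.067

3.067


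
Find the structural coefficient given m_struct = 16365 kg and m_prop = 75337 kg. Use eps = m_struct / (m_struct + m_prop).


eps = 16365 / (16365 + 75337) = 0.1785

0.1785


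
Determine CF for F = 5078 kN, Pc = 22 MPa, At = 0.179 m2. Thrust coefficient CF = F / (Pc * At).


CF = 5078000 / (22e6 * 0.179) = 1.29

1.29


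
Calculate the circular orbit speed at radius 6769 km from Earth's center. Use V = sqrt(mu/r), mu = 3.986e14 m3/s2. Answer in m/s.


V = sqrt(3.986e14 / 6769000) = 7674 m/s

7674 m/s


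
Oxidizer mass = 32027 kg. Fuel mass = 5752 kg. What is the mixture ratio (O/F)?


MR = 32027 / 5752 = 5.57

5.57


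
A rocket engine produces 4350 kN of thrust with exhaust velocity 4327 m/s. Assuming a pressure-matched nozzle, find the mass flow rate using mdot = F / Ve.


mdot = F / Ve = 4350000 / 4327 = 1005.3 kg/s

1005.3 kg/s


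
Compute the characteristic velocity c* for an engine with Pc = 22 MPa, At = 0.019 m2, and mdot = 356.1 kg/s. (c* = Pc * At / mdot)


c* = 22e6 * 0.019 / 356.1 = 1174 m/s

1174 m/s


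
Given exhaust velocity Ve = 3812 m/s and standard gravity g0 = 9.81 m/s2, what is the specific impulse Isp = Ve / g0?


Isp = Ve / g0 = 3812 / 9.81 = 388.6 s

388.6 s


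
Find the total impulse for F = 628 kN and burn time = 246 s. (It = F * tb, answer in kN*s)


It = 628 * 246 = 154488 kN*s

154488 kN*s


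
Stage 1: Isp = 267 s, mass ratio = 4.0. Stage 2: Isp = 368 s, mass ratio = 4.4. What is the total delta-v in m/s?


dV1 = 267 * 9.81 * ln(4.0) = 3631.1 m/s
dV2 = 368 * 9.81 * ln(4.4) = 5348.7 m/s
Total dV = 3631.1 + 5348.7 = 8979.8 m/s ~ 8980 m/s

8980 m/s


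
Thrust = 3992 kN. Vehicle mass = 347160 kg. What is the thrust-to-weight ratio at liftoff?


TWR = 3992000 / (347160 * 9.81) = 1.17

1.17


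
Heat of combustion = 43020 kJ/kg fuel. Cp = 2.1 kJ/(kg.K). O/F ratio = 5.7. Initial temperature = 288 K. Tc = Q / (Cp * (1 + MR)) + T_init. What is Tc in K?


Tc = 43020 / (2.1 * (1 + 5.7)) + 288 = 3346 K

3346 K


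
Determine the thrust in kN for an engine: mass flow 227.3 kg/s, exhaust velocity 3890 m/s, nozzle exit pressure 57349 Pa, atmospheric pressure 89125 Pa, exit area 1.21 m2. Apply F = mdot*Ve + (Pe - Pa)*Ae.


F = 227.3 * 3890 + (57349 - 89125) * 1.21 = 845748.0 N = 845.7 kN

845.7 kN


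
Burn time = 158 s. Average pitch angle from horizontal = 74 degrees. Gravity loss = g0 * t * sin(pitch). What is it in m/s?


GL = 9.81 * 158 * sin(74 deg) = 1490 m/s

1490 m/s


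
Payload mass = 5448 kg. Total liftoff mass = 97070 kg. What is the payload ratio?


PR = 5448 / 97070 = 0.0561

0.0561


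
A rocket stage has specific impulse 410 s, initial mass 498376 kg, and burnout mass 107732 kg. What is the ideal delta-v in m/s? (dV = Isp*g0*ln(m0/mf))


Ve = 410 * 9.81 = 4022.1 m/s
dV = 4022.1 * ln(498376/107732) = 6161 m/s

6161 m/s


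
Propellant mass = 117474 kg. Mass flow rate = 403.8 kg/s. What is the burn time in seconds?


tb = 117474 / 403.8 = 290.9 s

290.9 s


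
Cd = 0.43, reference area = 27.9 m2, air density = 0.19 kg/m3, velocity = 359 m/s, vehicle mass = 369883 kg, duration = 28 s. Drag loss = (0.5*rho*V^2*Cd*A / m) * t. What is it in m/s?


D = 0.5 * 0.19 * 359^2 * 0.43 * 27.9 = 146887.61 N
a = 146887.61 / 369883 = 0.3971 m/s2
dV = 0.3971 * 28 = 11.1 m/s

11.1 m/s


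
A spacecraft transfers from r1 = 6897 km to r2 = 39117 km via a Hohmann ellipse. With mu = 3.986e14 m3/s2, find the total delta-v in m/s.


V1 = sqrt(mu/r1) = 7602.19 m/s
dV1 = V1*(sqrt(2*r2/(r1+r2)) - 1) = 2310.5 m/s
V2 = sqrt(mu/r2) = 3192.17 m/s
dV2 = V2*(1 - sqrt(2*r1/(r1+r2))) = 1444.39 m/s
Total dV = 3755 m/s

3755 m/s


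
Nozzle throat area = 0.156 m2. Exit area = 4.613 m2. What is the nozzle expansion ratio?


AR = 4.613 / 0.156 = 29.6

29.6


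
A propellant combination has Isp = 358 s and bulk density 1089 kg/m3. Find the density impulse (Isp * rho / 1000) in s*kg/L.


rho*Isp = 358 * 1089 / 1000 = 390 s*kg/L

390 s*kg/L


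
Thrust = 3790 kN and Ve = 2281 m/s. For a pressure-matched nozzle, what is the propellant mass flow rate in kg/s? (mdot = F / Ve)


mdot = F / Ve = 3790000 / 2281 = 1661.6 kg/s

1661.6 kg/s


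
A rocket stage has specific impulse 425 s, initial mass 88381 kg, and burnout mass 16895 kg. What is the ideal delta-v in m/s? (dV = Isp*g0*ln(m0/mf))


Ve = 425 * 9.81 = 4169.25 m/s
dV = 4169.25 * ln(88381/16895) = 6899 m/s

6899 m/s


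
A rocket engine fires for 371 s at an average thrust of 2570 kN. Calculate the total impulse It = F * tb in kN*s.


It = 2570 * 371 = 953470 kN*s

953470 kN*s


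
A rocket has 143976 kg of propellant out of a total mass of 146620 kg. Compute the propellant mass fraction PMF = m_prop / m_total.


PMF = 143976 / 146620 = 0.982

0.982


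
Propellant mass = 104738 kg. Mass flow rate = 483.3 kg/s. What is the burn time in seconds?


tb = 104738 / 483.3 = 216.7 s

216.7 s


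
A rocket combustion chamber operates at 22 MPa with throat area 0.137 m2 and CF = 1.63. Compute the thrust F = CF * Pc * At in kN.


F = 1.63 * 22e6 * 0.137 = 4.9128e+06 N = 4912.8 kN

4912.8 kN


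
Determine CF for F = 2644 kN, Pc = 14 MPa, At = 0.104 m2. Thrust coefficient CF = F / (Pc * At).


CF = 2644000 / (14e6 * 0.104) = 1.82

1.82


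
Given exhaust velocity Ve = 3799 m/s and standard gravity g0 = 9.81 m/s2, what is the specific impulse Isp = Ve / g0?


Isp = Ve / g0 = 3799 / 9.81 = 387.3 s

387.3 s


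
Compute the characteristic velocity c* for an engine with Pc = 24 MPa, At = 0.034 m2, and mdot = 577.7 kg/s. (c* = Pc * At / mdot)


c* = 24e6 * 0.034 / 577.7 = 1412 m/s

1412 m/s


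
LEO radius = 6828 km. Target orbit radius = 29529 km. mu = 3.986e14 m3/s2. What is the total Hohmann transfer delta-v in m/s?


V1 = sqrt(mu/r1) = 7640.5 m/s
dV1 = V1*(sqrt(2*r2/(r1+r2)) - 1) = 2097.44 m/s
V2 = sqrt(mu/r2) = 3674.04 m/s
dV2 = V2*(1 - sqrt(2*r1/(r1+r2))) = 1422.34 m/s
Total dV = 3520 m/s

3520 m/s


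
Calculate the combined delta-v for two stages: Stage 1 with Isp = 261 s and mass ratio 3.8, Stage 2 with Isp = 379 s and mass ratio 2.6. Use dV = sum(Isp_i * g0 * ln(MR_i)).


dV1 = 261 * 9.81 * ln(3.8) = 3418.2 m/s
dV2 = 379 * 9.81 * ln(2.6) = 3552.6 m/s
Total dV = 3418.2 + 3552.6 = 6970.8 m/s ~ 6971 m/s

6971 m/s


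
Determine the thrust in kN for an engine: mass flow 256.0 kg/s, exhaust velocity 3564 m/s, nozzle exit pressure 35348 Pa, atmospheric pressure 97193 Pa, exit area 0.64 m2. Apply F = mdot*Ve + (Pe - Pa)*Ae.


F = 256.0 * 3564 + (35348 - 97193) * 0.64 = 872803.0 N = 872.8 kN

872.8 kN


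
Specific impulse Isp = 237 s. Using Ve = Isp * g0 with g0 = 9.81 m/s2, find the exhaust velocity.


Ve = Isp * g0 = 237 * 9.81 = 2325.0 m/s

2325.0 m/s


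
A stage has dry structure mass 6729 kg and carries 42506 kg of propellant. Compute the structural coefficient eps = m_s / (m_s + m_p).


eps = 6729 / (6729 + 42506) = 0.1367

0.1367


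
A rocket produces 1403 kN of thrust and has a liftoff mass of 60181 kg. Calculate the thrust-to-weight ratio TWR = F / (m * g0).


TWR = 1403000 / (60181 * 9.81) = 2.38

2.38
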